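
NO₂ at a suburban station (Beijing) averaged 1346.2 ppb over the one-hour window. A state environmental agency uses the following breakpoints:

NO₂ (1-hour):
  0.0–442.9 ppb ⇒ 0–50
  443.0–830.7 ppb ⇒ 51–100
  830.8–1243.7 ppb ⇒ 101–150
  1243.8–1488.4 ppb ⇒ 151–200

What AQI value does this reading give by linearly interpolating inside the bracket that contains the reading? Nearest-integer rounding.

NO₂: 1346.2 lies in 1243.8–1488.4, so I_lo=151, I_hi=200, C_lo=1243.8, C_hi=1488.4.
(200−151)/(1488.4−1243.8) × (1346.2−1243.8) + 151 = 49/244.6 × 102.4 + 151 ≈ 171.51 → 172.

172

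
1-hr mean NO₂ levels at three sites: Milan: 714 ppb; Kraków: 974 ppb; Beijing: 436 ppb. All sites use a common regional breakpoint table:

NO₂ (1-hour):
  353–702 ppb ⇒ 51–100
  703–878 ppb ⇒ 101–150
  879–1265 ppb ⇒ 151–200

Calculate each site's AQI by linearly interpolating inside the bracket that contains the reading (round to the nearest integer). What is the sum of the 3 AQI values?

Milan: 714 lies in 703–878, so I_lo=101, I_hi=150, C_lo=703, C_hi=878.
(150−101)/(878−703) × (714−703) + 101 = 49/175 × 11 + 101 ≈ 104.08 → 104.
Kraków: 974 ∈ [879, 1265] ↔ index [151, 200].
151 + (974−879)·(200−151)/(1265−879) = 151 + 95·49/386 ≈ 163.06, so AQI = 163.
Beijing 436: bracket 353–702 → index 51–100; slope 49/349, offset 83.
AQI = 51 + 49/349·83 ≈ 62.65 ⇒ 63.
AQIs: Milan=104, Kraków=163, Beijing=63. Sum = 104 + 163 + 63 = 330.

330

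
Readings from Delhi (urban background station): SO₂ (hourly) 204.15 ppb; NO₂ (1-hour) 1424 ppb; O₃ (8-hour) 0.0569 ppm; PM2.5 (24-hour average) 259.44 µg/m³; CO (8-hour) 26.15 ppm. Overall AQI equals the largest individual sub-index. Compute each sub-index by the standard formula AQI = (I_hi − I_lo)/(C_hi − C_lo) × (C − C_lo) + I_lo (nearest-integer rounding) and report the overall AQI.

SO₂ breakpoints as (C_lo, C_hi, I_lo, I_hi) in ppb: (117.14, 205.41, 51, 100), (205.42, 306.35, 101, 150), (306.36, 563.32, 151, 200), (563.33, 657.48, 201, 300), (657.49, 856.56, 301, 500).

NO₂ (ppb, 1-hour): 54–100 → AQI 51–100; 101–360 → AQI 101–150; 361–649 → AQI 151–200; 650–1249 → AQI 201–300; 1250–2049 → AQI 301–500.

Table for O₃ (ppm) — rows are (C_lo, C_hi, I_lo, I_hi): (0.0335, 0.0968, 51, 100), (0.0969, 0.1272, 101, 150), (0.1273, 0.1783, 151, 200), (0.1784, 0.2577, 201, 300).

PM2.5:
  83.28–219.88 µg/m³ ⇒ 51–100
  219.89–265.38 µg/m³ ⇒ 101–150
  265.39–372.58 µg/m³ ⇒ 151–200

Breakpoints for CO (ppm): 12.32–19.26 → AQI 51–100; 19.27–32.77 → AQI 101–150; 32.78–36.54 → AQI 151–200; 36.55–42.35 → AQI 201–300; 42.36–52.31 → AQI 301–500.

344

SO₂: 204.15 ∈ [117.14, 205.41] ↔ index [51, 100].
51 + (204.15−117.14)·(100−51)/(205.41−117.14) = 51 + 87.01·49/88.27 ≈ 99.30, so AQI = 99.
NO₂: 1424 ∈ [1250, 2049] ↔ index [301, 500].
301 + (1424−1250)·(500−301)/(2049−1250) = 301 + 174·199/799 ≈ 344.34, so AQI = 344.
O₃: 0.0569 ∈ [0.0335, 0.0968] ↔ index [51, 100].
51 + (0.0569−0.0335)·(100−51)/(0.0968−0.0335) = 51 + 0.0234·49/0.0633 ≈ 69.11, so AQI = 69.
PM2.5: 259.44 ∈ [219.89, 265.38] ↔ index [101, 150].
101 + (259.44−219.89)·(150−101)/(265.38−219.89) = 101 + 39.55·49/45.49 ≈ 143.60, so AQI = 144.
CO 26.15: bracket 19.27–32.77 → index 101–150; slope 49/13.50, offset 6.88.
AQI = 101 + 49/13.50·6.88 ≈ 125.97 ⇒ 126.
Sub-indices: SO₂→99, NO₂→344, O₃→69, PM2.5→144, CO→126. Overall AQI = max = 344; dominant pollutant is NO₂.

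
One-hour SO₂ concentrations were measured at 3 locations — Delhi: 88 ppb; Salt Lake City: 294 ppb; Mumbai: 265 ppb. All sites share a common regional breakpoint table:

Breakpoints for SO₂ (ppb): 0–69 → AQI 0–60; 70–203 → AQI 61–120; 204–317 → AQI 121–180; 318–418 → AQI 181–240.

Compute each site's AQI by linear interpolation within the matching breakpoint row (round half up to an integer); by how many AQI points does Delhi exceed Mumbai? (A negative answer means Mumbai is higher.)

Delhi: 88 ∈ [70, 203] ↔ index [61, 120].
61 + (88−70)·(120−61)/(203−70) = 61 + 18·59/133 ≈ 68.98, so AQI = 69.
Salt Lake City: row 204–317 (AQI 121–180). (180−121)·(294−204)/(317−204) + 121 = 59·90/113 + 121 ≈ 167.99 → 168.
Mumbai: row 204–317 (AQI 121–180). (180−121)·(265−204)/(317−204) + 121 = 59·61/113 + 121 ≈ 152.85 → 153.
AQIs: Delhi=69, Salt Lake City=168, Mumbai=153. Delhi (69) − Mumbai (153) = -84.

-84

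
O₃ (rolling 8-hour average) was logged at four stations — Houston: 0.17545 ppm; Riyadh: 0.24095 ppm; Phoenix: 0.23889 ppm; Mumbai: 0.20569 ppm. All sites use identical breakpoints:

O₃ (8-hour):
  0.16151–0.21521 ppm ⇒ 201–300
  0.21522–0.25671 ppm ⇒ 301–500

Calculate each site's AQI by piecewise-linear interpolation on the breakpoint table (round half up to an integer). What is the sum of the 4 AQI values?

1348

Houston: 0.17545 ∈ [0.16151, 0.21521] ↔ index [201, 300].
201 + (0.17545−0.16151)·(300−201)/(0.21521−0.16151) = 201 + 0.01394·99/0.05370 ≈ 226.70, so AQI = 227.
Riyadh: 0.24095 lies in 0.21522–0.25671, so I_lo=301, I_hi=500, C_lo=0.21522, C_hi=0.25671.
(500−301)/(0.25671−0.21522) × (0.24095−0.21522) + 301 = 199/0.04149 × 0.02573 + 301 ≈ 424.41 → 424.
Phoenix: 0.23889 lies in 0.21522–0.25671, so I_lo=301, I_hi=500, C_lo=0.21522, C_hi=0.25671.
(500−301)/(0.25671−0.21522) × (0.23889−0.21522) + 301 = 199/0.04149 × 0.02367 + 301 ≈ 414.53 → 415.
Mumbai: row 0.16151–0.21521 (AQI 201–300). (300−201)·(0.20569−0.16151)/(0.21521−0.16151) + 201 = 99·0.04418/0.05370 + 201 ≈ 282.45 → 282.
AQIs: Houston=227, Riyadh=424, Phoenix=415, Mumbai=282. Sum = 227 + 424 + 415 + 282 = 1348.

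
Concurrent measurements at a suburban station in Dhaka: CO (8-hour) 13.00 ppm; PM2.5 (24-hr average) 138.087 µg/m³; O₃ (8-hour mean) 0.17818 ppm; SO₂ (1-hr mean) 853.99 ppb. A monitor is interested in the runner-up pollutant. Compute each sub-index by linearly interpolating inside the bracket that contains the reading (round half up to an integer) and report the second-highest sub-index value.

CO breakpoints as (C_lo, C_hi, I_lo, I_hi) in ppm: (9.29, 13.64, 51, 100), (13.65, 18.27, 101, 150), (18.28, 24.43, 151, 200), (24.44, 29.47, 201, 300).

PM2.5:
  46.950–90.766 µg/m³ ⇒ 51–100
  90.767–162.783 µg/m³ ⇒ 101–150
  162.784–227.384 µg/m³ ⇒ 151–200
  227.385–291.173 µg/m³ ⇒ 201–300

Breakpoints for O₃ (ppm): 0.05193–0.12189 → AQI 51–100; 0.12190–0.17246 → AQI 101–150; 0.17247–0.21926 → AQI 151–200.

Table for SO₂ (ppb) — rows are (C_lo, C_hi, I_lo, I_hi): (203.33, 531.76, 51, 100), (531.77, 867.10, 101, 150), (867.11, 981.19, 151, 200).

148

CO: 13.00 ∈ [9.29, 13.64] ↔ index [51, 100].
51 + (13.00−9.29)·(100−51)/(13.64−9.29) = 51 + 3.71·49/4.35 ≈ 92.79, so AQI = 93.
PM2.5: 138.087 lies in 90.767–162.783, so I_lo=101, I_hi=150, C_lo=90.767, C_hi=162.783.
(150−101)/(162.783−90.767) × (138.087−90.767) + 101 = 49/72.016 × 47.320 + 101 ≈ 133.20 → 133.
O₃: row 0.17247–0.21926 (AQI 151–200). (200−151)·(0.17818−0.17247)/(0.21926−0.17247) + 151 = 49·0.00571/0.04679 + 151 ≈ 156.98 → 157.
SO₂: 853.99 lies in 531.77–867.10, so I_lo=101, I_hi=150, C_lo=531.77, C_hi=867.10.
(150−101)/(867.10−531.77) × (853.99−531.77) + 101 = 49/335.33 × 322.22 + 101 ≈ 148.08 → 148.
Sub-indices: CO→93, PM2.5→133, O₃→157, SO₂→148. Ranked high→low: 157, 148, 133, 93. Second-highest sub-index = 148.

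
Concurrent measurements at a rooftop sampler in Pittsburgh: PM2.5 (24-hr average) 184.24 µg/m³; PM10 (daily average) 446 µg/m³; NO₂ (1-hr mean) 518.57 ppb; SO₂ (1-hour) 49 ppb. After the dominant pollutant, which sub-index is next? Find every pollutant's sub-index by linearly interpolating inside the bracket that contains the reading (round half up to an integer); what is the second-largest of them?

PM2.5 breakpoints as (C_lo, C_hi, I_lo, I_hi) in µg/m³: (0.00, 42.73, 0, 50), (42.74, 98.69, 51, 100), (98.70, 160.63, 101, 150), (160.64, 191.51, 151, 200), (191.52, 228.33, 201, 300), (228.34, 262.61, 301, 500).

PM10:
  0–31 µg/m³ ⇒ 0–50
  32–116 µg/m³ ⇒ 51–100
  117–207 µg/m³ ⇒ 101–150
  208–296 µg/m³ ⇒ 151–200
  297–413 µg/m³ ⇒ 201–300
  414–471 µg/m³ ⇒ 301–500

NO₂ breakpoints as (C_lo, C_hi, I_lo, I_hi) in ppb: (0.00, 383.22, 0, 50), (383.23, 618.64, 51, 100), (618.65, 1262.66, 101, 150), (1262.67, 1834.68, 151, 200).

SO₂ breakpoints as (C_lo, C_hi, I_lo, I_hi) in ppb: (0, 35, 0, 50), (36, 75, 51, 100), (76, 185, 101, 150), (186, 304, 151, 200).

PM2.5: 184.24 ∈ [160.64, 191.51] ↔ index [151, 200].
151 + (184.24−160.64)·(200−151)/(191.51−160.64) = 151 + 23.60·49/30.87 ≈ 188.46, so AQI = 188.
PM10: row 414–471 (AQI 301–500). (500−301)·(446−414)/(471−414) + 301 = 199·32/57 + 301 ≈ 412.72 → 413.
NO₂: 518.57 ∈ [383.23, 618.64] ↔ index [51, 100].
51 + (518.57−383.23)·(100−51)/(618.64−383.23) = 51 + 135.34·49/235.41 ≈ 79.17, so AQI = 79.
SO₂ 49: bracket 36–75 → index 51–100; slope 49/39, offset 13.
AQI = 51 + 49/39·13 ≈ 67.33 ⇒ 67.
Sub-indices: PM2.5→188, PM10→413, NO₂→79, SO₂→67. Ranked high→low: 413, 188, 79, 67. Second-highest sub-index = 188.

188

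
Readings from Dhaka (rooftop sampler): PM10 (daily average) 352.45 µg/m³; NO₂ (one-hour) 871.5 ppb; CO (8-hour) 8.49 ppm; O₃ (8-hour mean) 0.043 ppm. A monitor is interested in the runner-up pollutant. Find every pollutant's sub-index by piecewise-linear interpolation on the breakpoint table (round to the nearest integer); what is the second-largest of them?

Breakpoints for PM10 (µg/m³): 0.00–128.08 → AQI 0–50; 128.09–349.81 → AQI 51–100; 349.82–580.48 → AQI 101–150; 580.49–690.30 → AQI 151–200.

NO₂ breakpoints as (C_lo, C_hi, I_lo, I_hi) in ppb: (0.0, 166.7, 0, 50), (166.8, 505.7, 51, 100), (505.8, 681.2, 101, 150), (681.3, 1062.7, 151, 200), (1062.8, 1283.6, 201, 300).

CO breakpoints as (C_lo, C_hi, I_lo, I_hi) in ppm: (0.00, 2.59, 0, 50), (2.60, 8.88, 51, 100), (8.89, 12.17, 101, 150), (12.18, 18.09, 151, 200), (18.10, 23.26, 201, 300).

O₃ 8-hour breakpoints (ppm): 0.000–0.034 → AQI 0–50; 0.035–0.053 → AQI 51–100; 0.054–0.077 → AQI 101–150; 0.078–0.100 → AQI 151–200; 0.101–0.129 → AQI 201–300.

102

PM10: 352.45 lies in 349.82–580.48, so I_lo=101, I_hi=150, C_lo=349.82, C_hi=580.48.
(150−101)/(580.48−349.82) × (352.45−349.82) + 101 = 49/230.66 × 2.63 + 101 ≈ 101.56 → 102.
NO₂ 871.5: bracket 681.3–1062.7 → index 151–200; slope 49/381.4, offset 190.2.
AQI = 151 + 49/381.4·190.2 ≈ 175.44 ⇒ 175.
CO: 8.49 ∈ [2.60, 8.88] ↔ index [51, 100].
51 + (8.49−2.60)·(100−51)/(8.88−2.60) = 51 + 5.89·49/6.28 ≈ 96.96, so AQI = 97.
O₃: 0.043 lies in 0.035–0.053, so I_lo=51, I_hi=100, C_lo=0.035, C_hi=0.053.
(100−51)/(0.053−0.035) × (0.043−0.035) + 51 = 49/0.018 × 0.008 + 51 ≈ 72.78 → 73.
Sub-indices: PM10→102, NO₂→175, CO→97, O₃→73. Ranked high→low: 175, 102, 97, 73. Second-highest sub-index = 102.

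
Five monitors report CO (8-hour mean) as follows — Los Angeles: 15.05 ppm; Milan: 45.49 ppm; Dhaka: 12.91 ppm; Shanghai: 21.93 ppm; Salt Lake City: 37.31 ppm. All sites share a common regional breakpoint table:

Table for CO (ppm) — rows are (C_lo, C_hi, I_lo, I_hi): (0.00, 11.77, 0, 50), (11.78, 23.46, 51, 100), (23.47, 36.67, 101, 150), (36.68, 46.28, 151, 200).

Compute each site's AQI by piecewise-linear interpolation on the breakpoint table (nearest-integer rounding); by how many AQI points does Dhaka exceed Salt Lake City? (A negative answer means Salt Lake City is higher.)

Los Angeles: 15.05 ∈ [11.78, 23.46] ↔ index [51, 100].
51 + (15.05−11.78)·(100−51)/(23.46−11.78) = 51 + 3.27·49/11.68 ≈ 64.72, so AQI = 65.
Milan: 45.49 lies in 36.68–46.28, so I_lo=151, I_hi=200, C_lo=36.68, C_hi=46.28.
(200−151)/(46.28−36.68) × (45.49−36.68) + 151 = 49/9.60 × 8.81 + 151 ≈ 195.97 → 196.
Dhaka 12.91: bracket 11.78–23.46 → index 51–100; slope 49/11.68, offset 1.13.
AQI = 51 + 49/11.68·1.13 ≈ 55.74 ⇒ 56.
Shanghai 21.93: bracket 11.78–23.46 → index 51–100; slope 49/11.68, offset 10.15.
AQI = 51 + 49/11.68·10.15 ≈ 93.58 ⇒ 94.
Salt Lake City: 37.31 lies in 36.68–46.28, so I_lo=151, I_hi=200, C_lo=36.68, C_hi=46.28.
(200−151)/(46.28−36.68) × (37.31−36.68) + 151 = 49/9.60 × 0.63 + 151 ≈ 154.22 → 154.
AQIs: Los Angeles=65, Milan=196, Dhaka=56, Shanghai=94, Salt Lake City=154. Dhaka (56) − Salt Lake City (154) = -98.

-98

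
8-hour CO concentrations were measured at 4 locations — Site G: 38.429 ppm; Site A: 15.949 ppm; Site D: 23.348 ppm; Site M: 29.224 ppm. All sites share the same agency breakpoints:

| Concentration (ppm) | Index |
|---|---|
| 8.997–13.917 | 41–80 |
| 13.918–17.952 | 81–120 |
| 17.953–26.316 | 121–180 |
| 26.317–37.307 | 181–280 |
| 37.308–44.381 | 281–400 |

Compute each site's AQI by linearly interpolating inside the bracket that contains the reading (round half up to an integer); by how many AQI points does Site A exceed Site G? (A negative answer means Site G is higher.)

Site G: 38.429 ∈ [37.308, 44.381] ↔ index [281, 400].
281 + (38.429−37.308)·(400−281)/(44.381−37.308) = 281 + 1.121·119/7.073 ≈ 299.86, so AQI = 300.
Site A 15.949: bracket 13.918–17.952 → index 81–120; slope 39/4.034, offset 2.031.
AQI = 81 + 39/4.034·2.031 ≈ 100.64 ⇒ 101.
Site D: 23.348 lies in 17.953–26.316, so I_lo=121, I_hi=180, C_lo=17.953, C_hi=26.316.
(180−121)/(26.316−17.953) × (23.348−17.953) + 121 = 59/8.363 × 5.395 + 121 ≈ 159.06 → 159.
Site M 29.224: bracket 26.317–37.307 → index 181–280; slope 99/10.990, offset 2.907.
AQI = 181 + 99/10.990·2.907 ≈ 207.19 ⇒ 207.
AQIs: Site G=300, Site A=101, Site D=159, Site M=207. Site A (101) − Site G (300) = -199.

-199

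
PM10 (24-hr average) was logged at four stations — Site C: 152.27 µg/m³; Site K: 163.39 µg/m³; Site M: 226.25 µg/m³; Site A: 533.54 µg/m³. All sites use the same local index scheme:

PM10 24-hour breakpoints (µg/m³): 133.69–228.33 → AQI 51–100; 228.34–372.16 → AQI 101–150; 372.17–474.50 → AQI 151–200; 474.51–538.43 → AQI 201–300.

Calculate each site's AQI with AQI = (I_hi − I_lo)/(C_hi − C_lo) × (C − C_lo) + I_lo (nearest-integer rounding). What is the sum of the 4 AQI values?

Site C: 152.27 lies in 133.69–228.33, so I_lo=51, I_hi=100, C_lo=133.69, C_hi=228.33.
(100−51)/(228.33−133.69) × (152.27−133.69) + 51 = 49/94.64 × 18.58 + 51 ≈ 60.62 → 61.
Site K: row 133.69–228.33 (AQI 51–100). (100−51)·(163.39−133.69)/(228.33−133.69) + 51 = 49·29.70/94.64 + 51 ≈ 66.38 → 66.
Site M: 226.25 lies in 133.69–228.33, so I_lo=51, I_hi=100, C_lo=133.69, C_hi=228.33.
(100−51)/(228.33−133.69) × (226.25−133.69) + 51 = 49/94.64 × 92.56 + 51 ≈ 98.92 → 99.
Site A: 533.54 lies in 474.51–538.43, so I_lo=201, I_hi=300, C_lo=474.51, C_hi=538.43.
(300−201)/(538.43−474.51) × (533.54−474.51) + 201 = 99/63.92 × 59.03 + 201 ≈ 292.43 → 292.
AQIs: Site C=61, Site K=66, Site M=99, Site A=292. Sum = 61 + 66 + 99 + 292 = 518.

518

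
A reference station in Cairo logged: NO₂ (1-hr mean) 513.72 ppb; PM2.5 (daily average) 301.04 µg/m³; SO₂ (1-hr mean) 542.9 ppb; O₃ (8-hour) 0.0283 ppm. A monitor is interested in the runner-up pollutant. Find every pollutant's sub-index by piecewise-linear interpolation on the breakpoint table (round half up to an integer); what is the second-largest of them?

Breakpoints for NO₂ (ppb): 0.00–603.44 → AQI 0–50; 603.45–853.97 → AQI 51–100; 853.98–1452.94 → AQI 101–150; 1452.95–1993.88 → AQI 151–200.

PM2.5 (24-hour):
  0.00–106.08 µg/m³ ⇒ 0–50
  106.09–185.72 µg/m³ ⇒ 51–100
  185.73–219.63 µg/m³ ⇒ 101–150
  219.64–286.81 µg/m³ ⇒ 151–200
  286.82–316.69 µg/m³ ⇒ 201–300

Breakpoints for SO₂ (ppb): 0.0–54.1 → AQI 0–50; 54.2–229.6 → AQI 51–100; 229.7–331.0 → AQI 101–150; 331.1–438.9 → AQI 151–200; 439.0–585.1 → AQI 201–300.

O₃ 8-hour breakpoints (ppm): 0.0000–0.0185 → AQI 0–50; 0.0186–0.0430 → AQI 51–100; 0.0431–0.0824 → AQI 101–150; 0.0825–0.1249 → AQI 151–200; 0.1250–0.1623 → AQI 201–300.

248

NO₂: 513.72 lies in 0.00–603.44, so I_lo=0, I_hi=50, C_lo=0.00, C_hi=603.44.
(50−0)/(603.44−0.00) × (513.72−0.00) + 0 = 50/603.44 × 513.72 + 0 ≈ 42.57 → 43.
PM2.5: 301.04 ∈ [286.82, 316.69] ↔ index [201, 300].
201 + (301.04−286.82)·(300−201)/(316.69−286.82) = 201 + 14.22·99/29.87 ≈ 248.13, so AQI = 248.
SO₂: row 439.0–585.1 (AQI 201–300). (300−201)·(542.9−439.0)/(585.1−439.0) + 201 = 99·103.9/146.1 + 201 ≈ 271.40 → 271.
O₃: 0.0283 lies in 0.0186–0.0430, so I_lo=51, I_hi=100, C_lo=0.0186, C_hi=0.0430.
(100−51)/(0.0430−0.0186) × (0.0283−0.0186) + 51 = 49/0.0244 × 0.0097 + 51 ≈ 70.48 → 70.
Sub-indices: NO₂→43, PM2.5→248, SO₂→271, O₃→70. Ranked high→low: 271, 248, 70, 43. Second-highest sub-index = 248.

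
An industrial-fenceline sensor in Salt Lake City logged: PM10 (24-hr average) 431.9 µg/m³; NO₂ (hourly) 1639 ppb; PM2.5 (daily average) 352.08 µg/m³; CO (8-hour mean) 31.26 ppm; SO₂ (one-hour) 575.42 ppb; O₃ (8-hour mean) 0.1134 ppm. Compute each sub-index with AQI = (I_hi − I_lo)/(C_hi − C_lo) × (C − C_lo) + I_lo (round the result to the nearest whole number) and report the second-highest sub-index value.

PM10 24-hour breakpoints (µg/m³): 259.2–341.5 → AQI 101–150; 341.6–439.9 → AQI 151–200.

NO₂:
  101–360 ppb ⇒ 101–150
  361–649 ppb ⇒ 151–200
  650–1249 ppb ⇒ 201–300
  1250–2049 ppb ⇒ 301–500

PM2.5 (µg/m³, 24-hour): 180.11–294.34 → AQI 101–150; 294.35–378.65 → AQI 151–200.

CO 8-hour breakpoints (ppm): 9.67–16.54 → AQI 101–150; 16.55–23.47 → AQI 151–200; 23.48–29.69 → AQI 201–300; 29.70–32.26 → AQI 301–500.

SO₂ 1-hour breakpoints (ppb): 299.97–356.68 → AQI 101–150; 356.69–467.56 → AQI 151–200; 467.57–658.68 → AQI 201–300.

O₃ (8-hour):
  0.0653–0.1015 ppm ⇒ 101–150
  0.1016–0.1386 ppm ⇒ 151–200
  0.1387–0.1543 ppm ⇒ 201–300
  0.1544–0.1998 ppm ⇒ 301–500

398

PM10: 431.9 lies in 341.6–439.9, so I_lo=151, I_hi=200, C_lo=341.6, C_hi=439.9.
(200−151)/(439.9−341.6) × (431.9−341.6) + 151 = 49/98.3 × 90.3 + 151 ≈ 196.01 → 196.
NO₂ 1639: bracket 1250–2049 → index 301–500; slope 199/799, offset 389.
AQI = 301 + 199/799·389 ≈ 397.88 ⇒ 398.
PM2.5 352.08: bracket 294.35–378.65 → index 151–200; slope 49/84.30, offset 57.73.
AQI = 151 + 49/84.30·57.73 ≈ 184.56 ⇒ 185.
CO: 31.26 ∈ [29.70, 32.26] ↔ index [301, 500].
301 + (31.26−29.70)·(500−301)/(32.26−29.70) = 301 + 1.56·199/2.56 ≈ 422.27, so AQI = 422.
SO₂: 575.42 lies in 467.57–658.68, so I_lo=201, I_hi=300, C_lo=467.57, C_hi=658.68.
(300−201)/(658.68−467.57) × (575.42−467.57) + 201 = 99/191.11 × 107.85 + 201 ≈ 256.87 → 257.
O₃ 0.1134: bracket 0.1016–0.1386 → index 151–200; slope 49/0.0370, offset 0.0118.
AQI = 151 + 49/0.0370·0.0118 ≈ 166.63 ⇒ 167.
Sub-indices: PM10→196, NO₂→398, PM2.5→185, CO→422, SO₂→257, O₃→167. Ranked high→low: 422, 398, 257, 196, 185, 167. Second-highest sub-index = 398.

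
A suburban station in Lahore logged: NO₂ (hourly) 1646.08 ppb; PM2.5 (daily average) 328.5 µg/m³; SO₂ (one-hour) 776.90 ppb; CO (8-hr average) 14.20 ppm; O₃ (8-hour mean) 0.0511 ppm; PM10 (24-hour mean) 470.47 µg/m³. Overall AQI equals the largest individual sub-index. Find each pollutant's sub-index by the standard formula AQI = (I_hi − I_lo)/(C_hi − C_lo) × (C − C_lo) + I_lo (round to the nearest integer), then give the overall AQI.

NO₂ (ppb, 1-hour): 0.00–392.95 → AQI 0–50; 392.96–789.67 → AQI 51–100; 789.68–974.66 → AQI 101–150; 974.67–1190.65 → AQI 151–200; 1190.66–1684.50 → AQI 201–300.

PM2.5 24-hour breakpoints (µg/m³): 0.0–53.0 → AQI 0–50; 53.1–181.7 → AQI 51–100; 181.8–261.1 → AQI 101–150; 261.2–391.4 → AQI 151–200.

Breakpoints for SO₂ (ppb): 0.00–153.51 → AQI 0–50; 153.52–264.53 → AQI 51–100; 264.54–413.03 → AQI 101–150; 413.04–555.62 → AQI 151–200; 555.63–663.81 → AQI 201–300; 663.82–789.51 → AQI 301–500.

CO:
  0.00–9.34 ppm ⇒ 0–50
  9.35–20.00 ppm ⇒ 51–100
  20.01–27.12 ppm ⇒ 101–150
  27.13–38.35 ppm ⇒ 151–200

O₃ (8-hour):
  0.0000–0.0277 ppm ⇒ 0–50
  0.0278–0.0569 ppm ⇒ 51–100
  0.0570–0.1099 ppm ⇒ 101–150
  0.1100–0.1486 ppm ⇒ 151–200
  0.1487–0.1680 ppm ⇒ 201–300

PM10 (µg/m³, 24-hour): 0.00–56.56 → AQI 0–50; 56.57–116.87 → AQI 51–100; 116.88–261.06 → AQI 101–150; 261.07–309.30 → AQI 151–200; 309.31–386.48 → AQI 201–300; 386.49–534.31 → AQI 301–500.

480

NO₂ 1646.08: bracket 1190.66–1684.50 → index 201–300; slope 99/493.84, offset 455.42.
AQI = 201 + 99/493.84·455.42 ≈ 292.30 ⇒ 292.
PM2.5 328.5: bracket 261.2–391.4 → index 151–200; slope 49/130.2, offset 67.3.
AQI = 151 + 49/130.2·67.3 ≈ 176.33 ⇒ 176.
SO₂ 776.90: bracket 663.82–789.51 → index 301–500; slope 199/125.69, offset 113.08.
AQI = 301 + 199/125.69·113.08 ≈ 480.04 ⇒ 480.
CO: row 9.35–20.00 (AQI 51–100). (100−51)·(14.20−9.35)/(20.00−9.35) + 51 = 49·4.85/10.65 + 51 ≈ 73.31 → 73.
O₃ 0.0511: bracket 0.0278–0.0569 → index 51–100; slope 49/0.0291, offset 0.0233.
AQI = 51 + 49/0.0291·0.0233 ≈ 90.23 ⇒ 90.
PM10 470.47: bracket 386.49–534.31 → index 301–500; slope 199/147.82, offset 83.98.
AQI = 301 + 199/147.82·83.98 ≈ 414.06 ⇒ 414.
Sub-indices: NO₂→292, PM2.5→176, SO₂→480, CO→73, O₃→90, PM10→414. Overall AQI = max = 480; dominant pollutant is SO₂.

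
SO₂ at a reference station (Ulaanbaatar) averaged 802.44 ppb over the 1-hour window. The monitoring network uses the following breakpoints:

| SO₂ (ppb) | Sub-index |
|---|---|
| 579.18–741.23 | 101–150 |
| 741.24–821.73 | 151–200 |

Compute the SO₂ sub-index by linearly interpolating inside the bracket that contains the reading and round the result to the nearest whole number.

188

SO₂: row 741.24–821.73 (AQI 151–200). (200−151)·(802.44−741.24)/(821.73−741.24) + 151 = 49·61.20/80.49 + 151 ≈ 188.26 → 188.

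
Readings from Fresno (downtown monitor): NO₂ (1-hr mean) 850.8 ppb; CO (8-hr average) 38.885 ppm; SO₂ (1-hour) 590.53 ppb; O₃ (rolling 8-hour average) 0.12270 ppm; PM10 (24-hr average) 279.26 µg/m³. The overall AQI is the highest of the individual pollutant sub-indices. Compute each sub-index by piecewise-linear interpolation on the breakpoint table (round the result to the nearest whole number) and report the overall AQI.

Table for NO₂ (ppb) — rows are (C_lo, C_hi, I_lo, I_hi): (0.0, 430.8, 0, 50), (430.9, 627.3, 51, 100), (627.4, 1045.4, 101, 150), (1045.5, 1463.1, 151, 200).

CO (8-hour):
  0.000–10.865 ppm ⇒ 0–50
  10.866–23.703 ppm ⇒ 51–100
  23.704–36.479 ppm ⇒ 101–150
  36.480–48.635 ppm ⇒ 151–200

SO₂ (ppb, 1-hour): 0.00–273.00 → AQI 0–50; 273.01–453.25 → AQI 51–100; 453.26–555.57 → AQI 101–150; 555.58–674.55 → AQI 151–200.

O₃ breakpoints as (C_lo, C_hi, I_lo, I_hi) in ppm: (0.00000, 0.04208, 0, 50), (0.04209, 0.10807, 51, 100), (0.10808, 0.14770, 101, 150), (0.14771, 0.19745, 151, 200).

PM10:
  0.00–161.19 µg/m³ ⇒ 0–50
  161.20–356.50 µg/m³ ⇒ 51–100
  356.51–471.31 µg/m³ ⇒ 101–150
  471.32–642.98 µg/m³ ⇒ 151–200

NO₂: row 627.4–1045.4 (AQI 101–150). (150−101)·(850.8−627.4)/(1045.4−627.4) + 101 = 49·223.4/418.0 + 101 ≈ 127.19 → 127.
CO 38.885: bracket 36.480–48.635 → index 151–200; slope 49/12.155, offset 2.405.
AQI = 151 + 49/12.155·2.405 ≈ 160.70 ⇒ 161.
SO₂: row 555.58–674.55 (AQI 151–200). (200−151)·(590.53−555.58)/(674.55−555.58) + 151 = 49·34.95/118.97 + 151 ≈ 165.39 → 165.
O₃: 0.12270 ∈ [0.10808, 0.14770] ↔ index [101, 150].
101 + (0.12270−0.10808)·(150−101)/(0.14770−0.10808) = 101 + 0.01462·49/0.03962 ≈ 119.08, so AQI = 119.
PM10: 279.26 ∈ [161.20, 356.50] ↔ index [51, 100].
51 + (279.26−161.20)·(100−51)/(356.50−161.20) = 51 + 118.06·49/195.30 ≈ 80.62, so AQI = 81.
Sub-indices: NO₂→127, CO→161, SO₂→165, O₃→119, PM10→81. Overall AQI = max = 165; dominant pollutant is SO₂.

165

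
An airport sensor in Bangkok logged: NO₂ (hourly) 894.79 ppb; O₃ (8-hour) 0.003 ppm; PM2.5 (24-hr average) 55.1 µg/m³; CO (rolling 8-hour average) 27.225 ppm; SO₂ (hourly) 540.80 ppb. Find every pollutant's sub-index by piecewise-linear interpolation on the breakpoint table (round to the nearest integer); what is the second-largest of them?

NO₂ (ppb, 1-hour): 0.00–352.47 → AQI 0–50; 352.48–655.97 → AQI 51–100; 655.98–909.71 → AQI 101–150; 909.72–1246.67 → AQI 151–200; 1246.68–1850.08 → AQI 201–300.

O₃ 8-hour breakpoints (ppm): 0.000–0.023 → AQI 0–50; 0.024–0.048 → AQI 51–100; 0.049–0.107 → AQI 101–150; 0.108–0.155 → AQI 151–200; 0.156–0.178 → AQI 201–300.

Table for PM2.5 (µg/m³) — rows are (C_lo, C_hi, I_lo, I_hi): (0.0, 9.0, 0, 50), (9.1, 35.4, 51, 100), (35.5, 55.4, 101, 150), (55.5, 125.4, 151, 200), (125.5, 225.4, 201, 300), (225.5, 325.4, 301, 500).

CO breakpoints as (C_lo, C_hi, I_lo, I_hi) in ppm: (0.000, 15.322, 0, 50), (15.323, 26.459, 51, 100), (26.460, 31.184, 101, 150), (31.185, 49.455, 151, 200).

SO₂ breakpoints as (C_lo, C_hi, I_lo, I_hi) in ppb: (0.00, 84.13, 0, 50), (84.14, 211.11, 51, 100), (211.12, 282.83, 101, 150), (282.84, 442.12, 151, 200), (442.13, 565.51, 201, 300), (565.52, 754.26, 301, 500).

149

NO₂: 894.79 lies in 655.98–909.71, so I_lo=101, I_hi=150, C_lo=655.98, C_hi=909.71.
(150−101)/(909.71−655.98) × (894.79−655.98) + 101 = 49/253.73 × 238.81 + 101 ≈ 147.12 → 147.
O₃ 0.003: bracket 0.000–0.023 → index 0–50; slope 50/0.023, offset 0.003.
AQI = 0 + 50/0.023·0.003 ≈ 6.52 ⇒ 7.
PM2.5 55.1: bracket 35.5–55.4 → index 101–150; slope 49/19.9, offset 19.6.
AQI = 101 + 49/19.9·19.6 ≈ 149.26 ⇒ 149.
CO: row 26.460–31.184 (AQI 101–150). (150−101)·(27.225−26.460)/(31.184−26.460) + 101 = 49·0.765/4.724 + 101 ≈ 108.94 → 109.
SO₂: 540.80 lies in 442.13–565.51, so I_lo=201, I_hi=300, C_lo=442.13, C_hi=565.51.
(300−201)/(565.51−442.13) × (540.80−442.13) + 201 = 99/123.38 × 98.67 + 201 ≈ 280.17 → 280.
Sub-indices: NO₂→147, O₃→7, PM2.5→149, CO→109, SO₂→280. Ranked high→low: 280, 149, 147, 109, 7. Second-highest sub-index = 149.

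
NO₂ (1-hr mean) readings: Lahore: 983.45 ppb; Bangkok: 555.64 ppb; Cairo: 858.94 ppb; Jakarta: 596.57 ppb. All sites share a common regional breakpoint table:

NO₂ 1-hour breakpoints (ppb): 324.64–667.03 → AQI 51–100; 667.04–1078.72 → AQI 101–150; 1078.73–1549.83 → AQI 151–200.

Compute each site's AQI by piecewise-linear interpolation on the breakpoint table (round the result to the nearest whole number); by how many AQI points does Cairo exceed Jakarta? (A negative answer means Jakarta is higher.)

Lahore: 983.45 lies in 667.04–1078.72, so I_lo=101, I_hi=150, C_lo=667.04, C_hi=1078.72.
(150−101)/(1078.72−667.04) × (983.45−667.04) + 101 = 49/411.68 × 316.41 + 101 ≈ 138.66 → 139.
Bangkok: 555.64 lies in 324.64–667.03, so I_lo=51, I_hi=100, C_lo=324.64, C_hi=667.03.
(100−51)/(667.03−324.64) × (555.64−324.64) + 51 = 49/342.39 × 231.00 + 51 ≈ 84.06 → 84.
Cairo: 858.94 ∈ [667.04, 1078.72] ↔ index [101, 150].
101 + (858.94−667.04)·(150−101)/(1078.72−667.04) = 101 + 191.90·49/411.68 ≈ 123.84, so AQI = 124.
Jakarta: row 324.64–667.03 (AQI 51–100). (100−51)·(596.57−324.64)/(667.03−324.64) + 51 = 49·271.93/342.39 + 51 ≈ 89.92 → 90.
AQIs: Lahore=139, Bangkok=84, Cairo=124, Jakarta=90. Cairo (124) − Jakarta (90) = 34.

34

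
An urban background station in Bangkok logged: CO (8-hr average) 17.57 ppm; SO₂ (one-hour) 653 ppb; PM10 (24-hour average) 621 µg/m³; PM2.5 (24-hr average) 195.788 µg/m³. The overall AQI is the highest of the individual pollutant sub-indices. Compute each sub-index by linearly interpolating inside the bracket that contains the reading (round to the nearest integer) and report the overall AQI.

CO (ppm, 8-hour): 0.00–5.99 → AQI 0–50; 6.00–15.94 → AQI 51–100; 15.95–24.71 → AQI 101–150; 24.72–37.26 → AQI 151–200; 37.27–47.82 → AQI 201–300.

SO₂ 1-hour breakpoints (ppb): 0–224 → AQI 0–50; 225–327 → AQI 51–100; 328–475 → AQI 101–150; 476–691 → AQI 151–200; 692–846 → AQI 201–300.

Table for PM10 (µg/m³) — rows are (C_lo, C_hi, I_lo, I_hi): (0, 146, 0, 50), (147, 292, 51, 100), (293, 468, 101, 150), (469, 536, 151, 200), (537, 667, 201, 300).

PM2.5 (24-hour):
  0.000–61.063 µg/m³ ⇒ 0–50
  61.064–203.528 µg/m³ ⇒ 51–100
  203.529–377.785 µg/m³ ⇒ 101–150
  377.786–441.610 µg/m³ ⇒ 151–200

CO: row 15.95–24.71 (AQI 101–150). (150−101)·(17.57−15.95)/(24.71−15.95) + 101 = 49·1.62/8.76 + 101 ≈ 110.06 → 110.
SO₂ 653: bracket 476–691 → index 151–200; slope 49/215, offset 177.
AQI = 151 + 49/215·177 ≈ 191.34 ⇒ 191.
PM10: 621 ∈ [537, 667] ↔ index [201, 300].
201 + (621−537)·(300−201)/(667−537) = 201 + 84·99/130 ≈ 264.97, so AQI = 265.
PM2.5: row 61.064–203.528 (AQI 51–100). (100−51)·(195.788−61.064)/(203.528−61.064) + 51 = 49·134.724/142.464 + 51 ≈ 97.34 → 97.
Sub-indices: CO→110, SO₂→191, PM10→265, PM2.5→97. Overall AQI = max = 265; dominant pollutant is PM10.

265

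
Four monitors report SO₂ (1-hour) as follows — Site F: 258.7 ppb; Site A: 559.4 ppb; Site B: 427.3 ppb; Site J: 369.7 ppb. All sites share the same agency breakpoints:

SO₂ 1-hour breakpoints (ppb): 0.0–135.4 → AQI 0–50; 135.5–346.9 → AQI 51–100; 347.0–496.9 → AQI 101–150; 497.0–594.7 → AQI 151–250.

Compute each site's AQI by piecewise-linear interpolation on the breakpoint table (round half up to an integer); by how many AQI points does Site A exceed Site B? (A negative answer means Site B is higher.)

Site F 258.7: bracket 135.5–346.9 → index 51–100; slope 49/211.4, offset 123.2.
AQI = 51 + 49/211.4·123.2 ≈ 79.56 ⇒ 80.
Site A: 559.4 lies in 497.0–594.7, so I_lo=151, I_hi=250, C_lo=497.0, C_hi=594.7.
(250−151)/(594.7−497.0) × (559.4−497.0) + 151 = 99/97.7 × 62.4 + 151 ≈ 214.23 → 214.
Site B 427.3: bracket 347.0–496.9 → index 101–150; slope 49/149.9, offset 80.3.
AQI = 101 + 49/149.9·80.3 ≈ 127.25 ⇒ 127.
Site J: row 347.0–496.9 (AQI 101–150). (150−101)·(369.7−347.0)/(496.9−347.0) + 101 = 49·22.7/149.9 + 101 ≈ 108.42 → 108.
AQIs: Site F=80, Site A=214, Site B=127, Site J=108. Site A (214) − Site B (127) = 87.

87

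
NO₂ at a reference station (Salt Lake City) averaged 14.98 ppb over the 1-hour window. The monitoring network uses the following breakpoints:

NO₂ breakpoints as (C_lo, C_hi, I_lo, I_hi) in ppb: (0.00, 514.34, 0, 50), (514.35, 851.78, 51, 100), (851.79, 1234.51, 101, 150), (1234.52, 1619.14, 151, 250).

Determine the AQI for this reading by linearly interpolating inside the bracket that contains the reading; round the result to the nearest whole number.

1

NO₂: row 0.00–514.34 (AQI 0–50). (50−0)·(14.98−0.00)/(514.34−0.00) + 0 = 50·14.98/514.34 + 0 ≈ 1.46 → 1.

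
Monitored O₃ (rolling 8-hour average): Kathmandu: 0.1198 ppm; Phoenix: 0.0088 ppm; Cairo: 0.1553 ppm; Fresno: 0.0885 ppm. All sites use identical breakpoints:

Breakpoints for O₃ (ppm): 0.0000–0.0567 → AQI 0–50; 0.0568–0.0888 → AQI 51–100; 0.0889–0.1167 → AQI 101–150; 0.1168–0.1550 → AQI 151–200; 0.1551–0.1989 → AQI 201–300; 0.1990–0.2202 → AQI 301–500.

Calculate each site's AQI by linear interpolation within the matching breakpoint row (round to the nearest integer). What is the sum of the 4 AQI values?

Kathmandu: row 0.1168–0.1550 (AQI 151–200). (200−151)·(0.1198−0.1168)/(0.1550−0.1168) + 151 = 49·0.0030/0.0382 + 151 ≈ 154.85 → 155.
Phoenix: 0.0088 ∈ [0.0000, 0.0567] ↔ index [0, 50].
0 + (0.0088−0.0000)·(50−0)/(0.0567−0.0000) = 0 + 0.0088·50/0.0567 ≈ 7.76, so AQI = 8.
Cairo 0.1553: bracket 0.1551–0.1989 → index 201–300; slope 99/0.0438, offset 0.0002.
AQI = 201 + 99/0.0438·0.0002 ≈ 201.45 ⇒ 201.
Fresno: 0.0885 lies in 0.0568–0.0888, so I_lo=51, I_hi=100, C_lo=0.0568, C_hi=0.0888.
(100−51)/(0.0888−0.0568) × (0.0885−0.0568) + 51 = 49/0.0320 × 0.0317 + 51 ≈ 99.54 → 100.
AQIs: Kathmandu=155, Phoenix=8, Cairo=201, Fresno=100. Sum = 155 + 8 + 201 + 100 = 464.

464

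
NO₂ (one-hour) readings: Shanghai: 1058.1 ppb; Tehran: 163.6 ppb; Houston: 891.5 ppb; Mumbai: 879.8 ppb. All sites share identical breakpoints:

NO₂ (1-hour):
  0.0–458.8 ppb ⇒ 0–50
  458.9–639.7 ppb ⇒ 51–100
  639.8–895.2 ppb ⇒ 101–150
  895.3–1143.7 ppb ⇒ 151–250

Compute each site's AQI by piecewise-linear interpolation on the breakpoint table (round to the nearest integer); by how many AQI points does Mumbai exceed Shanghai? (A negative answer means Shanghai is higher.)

Shanghai: 1058.1 lies in 895.3–1143.7, so I_lo=151, I_hi=250, C_lo=895.3, C_hi=1143.7.
(250−151)/(1143.7−895.3) × (1058.1−895.3) + 151 = 99/248.4 × 162.8 + 151 ≈ 215.88 → 216.
Tehran: row 0.0–458.8 (AQI 0–50). (50−0)·(163.6−0.0)/(458.8−0.0) + 0 = 50·163.6/458.8 + 0 ≈ 17.83 → 18.
Houston 891.5: bracket 639.8–895.2 → index 101–150; slope 49/255.4, offset 251.7.
AQI = 101 + 49/255.4·251.7 ≈ 149.29 ⇒ 149.
Mumbai: 879.8 lies in 639.8–895.2, so I_lo=101, I_hi=150, C_lo=639.8, C_hi=895.2.
(150−101)/(895.2−639.8) × (879.8−639.8) + 101 = 49/255.4 × 240.0 + 101 ≈ 147.05 → 147.
AQIs: Shanghai=216, Tehran=18, Houston=149, Mumbai=147. Mumbai (147) − Shanghai (216) = -69.

-69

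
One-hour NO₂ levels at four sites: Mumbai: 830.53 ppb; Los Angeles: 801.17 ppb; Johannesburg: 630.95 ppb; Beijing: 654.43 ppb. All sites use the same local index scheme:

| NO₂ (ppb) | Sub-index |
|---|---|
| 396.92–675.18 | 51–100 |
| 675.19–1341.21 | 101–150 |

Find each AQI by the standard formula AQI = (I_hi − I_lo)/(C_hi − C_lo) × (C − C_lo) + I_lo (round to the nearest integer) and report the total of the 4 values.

410

Mumbai 830.53: bracket 675.19–1341.21 → index 101–150; slope 49/666.02, offset 155.34.
AQI = 101 + 49/666.02·155.34 ≈ 112.43 ⇒ 112.
Los Angeles: 801.17 ∈ [675.19, 1341.21] ↔ index [101, 150].
101 + (801.17−675.19)·(150−101)/(1341.21−675.19) = 101 + 125.98·49/666.02 ≈ 110.27, so AQI = 110.
Johannesburg: 630.95 ∈ [396.92, 675.18] ↔ index [51, 100].
51 + (630.95−396.92)·(100−51)/(675.18−396.92) = 51 + 234.03·49/278.26 ≈ 92.21, so AQI = 92.
Beijing: 654.43 lies in 396.92–675.18, so I_lo=51, I_hi=100, C_lo=396.92, C_hi=675.18.
(100−51)/(675.18−396.92) × (654.43−396.92) + 51 = 49/278.26 × 257.51 + 51 ≈ 96.35 → 96.
AQIs: Mumbai=112, Los Angeles=110, Johannesburg=92, Beijing=96. Sum = 112 + 110 + 92 + 96 = 410.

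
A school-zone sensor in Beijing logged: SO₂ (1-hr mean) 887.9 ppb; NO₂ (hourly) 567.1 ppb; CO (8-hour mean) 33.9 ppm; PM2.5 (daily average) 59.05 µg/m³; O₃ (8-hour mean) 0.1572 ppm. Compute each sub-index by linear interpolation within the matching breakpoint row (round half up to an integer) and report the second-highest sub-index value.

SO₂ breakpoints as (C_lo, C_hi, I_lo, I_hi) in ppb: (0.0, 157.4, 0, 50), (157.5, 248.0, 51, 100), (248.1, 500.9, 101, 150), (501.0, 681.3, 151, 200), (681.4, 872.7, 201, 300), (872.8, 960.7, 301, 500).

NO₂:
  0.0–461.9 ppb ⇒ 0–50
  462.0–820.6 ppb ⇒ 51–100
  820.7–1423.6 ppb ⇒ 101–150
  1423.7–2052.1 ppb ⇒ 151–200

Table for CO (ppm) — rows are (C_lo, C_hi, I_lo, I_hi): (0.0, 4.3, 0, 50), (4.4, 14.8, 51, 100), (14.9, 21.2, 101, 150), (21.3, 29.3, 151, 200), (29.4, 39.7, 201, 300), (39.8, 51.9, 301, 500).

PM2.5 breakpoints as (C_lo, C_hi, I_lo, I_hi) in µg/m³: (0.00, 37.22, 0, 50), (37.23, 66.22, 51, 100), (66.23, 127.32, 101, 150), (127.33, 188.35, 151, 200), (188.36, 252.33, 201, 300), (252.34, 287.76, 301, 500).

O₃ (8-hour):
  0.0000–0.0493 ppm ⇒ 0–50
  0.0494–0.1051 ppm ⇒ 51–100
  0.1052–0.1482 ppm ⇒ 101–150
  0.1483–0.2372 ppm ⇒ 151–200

SO₂: 887.9 lies in 872.8–960.7, so I_lo=301, I_hi=500, C_lo=872.8, C_hi=960.7.
(500−301)/(960.7−872.8) × (887.9−872.8) + 301 = 199/87.9 × 15.1 + 301 ≈ 335.19 → 335.
NO₂: row 462.0–820.6 (AQI 51–100). (100−51)·(567.1−462.0)/(820.6−462.0) + 51 = 49·105.1/358.6 + 51 ≈ 65.36 → 65.
CO: 33.9 lies in 29.4–39.7, so I_lo=201, I_hi=300, C_lo=29.4, C_hi=39.7.
(300−201)/(39.7−29.4) × (33.9−29.4) + 201 = 99/10.3 × 4.5 + 201 ≈ 244.25 → 244.
PM2.5: row 37.23–66.22 (AQI 51–100). (100−51)·(59.05−37.23)/(66.22−37.23) + 51 = 49·21.82/28.99 + 51 ≈ 87.88 → 88.
O₃: row 0.1483–0.2372 (AQI 151–200). (200−151)·(0.1572−0.1483)/(0.2372−0.1483) + 151 = 49·0.0089/0.0889 + 151 ≈ 155.91 → 156.
Sub-indices: SO₂→335, NO₂→65, CO→244, PM2.5→88, O₃→156. Ranked high→low: 335, 244, 156, 88, 65. Second-highest sub-index = 244.

244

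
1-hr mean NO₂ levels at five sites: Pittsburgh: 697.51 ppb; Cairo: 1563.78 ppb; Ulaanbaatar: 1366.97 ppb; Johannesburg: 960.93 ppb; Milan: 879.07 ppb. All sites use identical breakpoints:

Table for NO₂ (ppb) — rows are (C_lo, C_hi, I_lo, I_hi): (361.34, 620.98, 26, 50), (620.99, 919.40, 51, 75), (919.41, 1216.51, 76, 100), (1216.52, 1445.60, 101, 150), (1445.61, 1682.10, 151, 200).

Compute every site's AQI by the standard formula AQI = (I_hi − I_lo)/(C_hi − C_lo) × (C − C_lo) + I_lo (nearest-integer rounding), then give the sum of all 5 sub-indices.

Pittsburgh: 697.51 lies in 620.99–919.40, so I_lo=51, I_hi=75, C_lo=620.99, C_hi=919.40.
(75−51)/(919.40−620.99) × (697.51−620.99) + 51 = 24/298.41 × 76.52 + 51 ≈ 57.15 → 57.
Cairo: 1563.78 ∈ [1445.61, 1682.10] ↔ index [151, 200].
151 + (1563.78−1445.61)·(200−151)/(1682.10−1445.61) = 151 + 118.17·49/236.49 ≈ 175.48, so AQI = 175.
Ulaanbaatar: 1366.97 lies in 1216.52–1445.60, so I_lo=101, I_hi=150, C_lo=1216.52, C_hi=1445.60.
(150−101)/(1445.60−1216.52) × (1366.97−1216.52) + 101 = 49/229.08 × 150.45 + 101 ≈ 133.18 → 133.
Johannesburg: 960.93 lies in 919.41–1216.51, so I_lo=76, I_hi=100, C_lo=919.41, C_hi=1216.51.
(100−76)/(1216.51−919.41) × (960.93−919.41) + 76 = 24/297.10 × 41.52 + 76 ≈ 79.35 → 79.
Milan: row 620.99–919.40 (AQI 51–75). (75−51)·(879.07−620.99)/(919.40−620.99) + 51 = 24·258.08/298.41 + 51 ≈ 71.76 → 72.
AQIs: Pittsburgh=57, Cairo=175, Ulaanbaatar=133, Johannesburg=79, Milan=72. Sum = 57 + 175 + 133 + 79 + 72 = 516.

516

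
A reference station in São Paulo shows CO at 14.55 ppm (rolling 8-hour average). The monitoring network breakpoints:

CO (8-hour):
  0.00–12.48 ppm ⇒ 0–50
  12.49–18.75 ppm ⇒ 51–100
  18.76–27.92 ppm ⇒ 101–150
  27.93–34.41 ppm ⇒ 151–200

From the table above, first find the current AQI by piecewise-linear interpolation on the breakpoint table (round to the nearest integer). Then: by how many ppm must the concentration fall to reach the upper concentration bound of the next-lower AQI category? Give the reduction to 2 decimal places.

CO: 14.55 ∈ [12.49, 18.75] ↔ index [51, 100].
51 + (14.55−12.49)·(100−51)/(18.75−12.49) = 51 + 2.06·49/6.26 ≈ 67.12, so AQI = 67.
Current AQI 67 is in the Moderate range (51–100). The next-lower category tops out at AQI 50, whose upper concentration bound is 12.48 ppm.
Reduction needed = 14.55 − 12.48 = 2.07 ppm.

2.07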